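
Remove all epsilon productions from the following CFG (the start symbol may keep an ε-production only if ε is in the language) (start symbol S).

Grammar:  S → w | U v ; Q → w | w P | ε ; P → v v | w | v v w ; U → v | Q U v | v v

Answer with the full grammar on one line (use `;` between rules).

S → w | U v; Q → w | w P; P → v v | w | v v w; U → v | Q U v | U v | v v

Nullable set = {Q}.
ε ∉ L(G), so no ε-production is kept.
Add the nullable-subset variants: U → Q U v gives Q U v | U v.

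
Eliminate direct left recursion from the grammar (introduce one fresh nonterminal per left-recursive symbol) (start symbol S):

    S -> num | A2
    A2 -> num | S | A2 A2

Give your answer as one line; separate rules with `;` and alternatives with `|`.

S -> num | A2; A2 -> num A2' | S A2'; A2' -> A2 A2' | ε

A2 is directly left-recursive.
For A2: α = {A2}, β = {num, S}. Rewrite as A2 → β A2' and A2' → α A2' | ε.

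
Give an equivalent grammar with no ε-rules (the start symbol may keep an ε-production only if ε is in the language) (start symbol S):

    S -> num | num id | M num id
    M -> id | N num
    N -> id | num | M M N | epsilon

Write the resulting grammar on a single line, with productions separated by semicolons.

S -> num | num id | M num id; M -> id | N num | num; N -> id | num | M M N | M M

Nullable nonterminals: {N}.
ε ∉ L(G), so no ε-production is kept.
Add the nullable-subset variants: M → N num gives N num | num. N → M M N gives M M N | M M.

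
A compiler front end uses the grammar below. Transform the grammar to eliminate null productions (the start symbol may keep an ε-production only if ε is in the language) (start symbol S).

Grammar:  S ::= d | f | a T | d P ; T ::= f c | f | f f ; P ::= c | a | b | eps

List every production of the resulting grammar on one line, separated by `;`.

The nullable symbols are {P}.
ε ∉ L(G), so no ε-production is kept.

S ::= d | f | a T | d P; T ::= f c | f | f f; P ::= c | a | b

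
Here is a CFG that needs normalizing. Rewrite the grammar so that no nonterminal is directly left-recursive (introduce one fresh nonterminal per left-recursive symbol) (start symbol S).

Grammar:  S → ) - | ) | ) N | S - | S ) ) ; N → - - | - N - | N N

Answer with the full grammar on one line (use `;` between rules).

Left recursion appears on S, N.
For S: α = {-, ) )}, β = {) -, ), ) N}. Rewrite as S → β S' and S' → α S' | ε.
For N: α = {N}, β = {- -, - N -}. Rewrite as N → β N' and N' → α N' | ε.

S → ) - S' | ) S' | ) N S'; N → - - N' | - N - N'; S' → - S' | ) ) S' | ε; N' → N N' | ε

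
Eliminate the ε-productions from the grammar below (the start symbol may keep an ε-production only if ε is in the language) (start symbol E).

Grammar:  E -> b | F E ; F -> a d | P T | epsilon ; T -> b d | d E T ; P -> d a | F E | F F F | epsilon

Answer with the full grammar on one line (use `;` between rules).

E -> b | F E; F -> a d | P T | T; T -> b d | d E T; P -> d a | F E | E | F F F | F F | F

Nullable set = {F, P}.
ε ∉ L(G), so no ε-production is kept.
For each production, add variants omitting each subset of nullable occurrences: F → P T gives P T | T. P → F E gives F E | E. P → F F F gives F F F | F F | F.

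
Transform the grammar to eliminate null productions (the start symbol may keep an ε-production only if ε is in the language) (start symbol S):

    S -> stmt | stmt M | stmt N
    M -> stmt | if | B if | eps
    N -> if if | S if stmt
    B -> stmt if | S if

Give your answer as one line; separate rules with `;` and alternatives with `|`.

S -> stmt | stmt M | stmt N; M -> stmt | if | B if; N -> if if | S if stmt; B -> stmt if | S if

Nullable set = {M}.
ε ∉ L(G), so no ε-production is kept.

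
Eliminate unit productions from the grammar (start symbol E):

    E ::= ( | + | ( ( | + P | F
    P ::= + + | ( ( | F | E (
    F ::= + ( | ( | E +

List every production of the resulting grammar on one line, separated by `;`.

E ::= ( | + | ( ( | + P | + ( | E +; P ::= + ( | ( | E + | + + | ( ( | E (; F ::= + ( | ( | E +

Unit pairs: E ⇒* {F}; P ⇒* {F}.
For each unit pair (A, B), copy every non-unit production of B to A, then drop all unit productions.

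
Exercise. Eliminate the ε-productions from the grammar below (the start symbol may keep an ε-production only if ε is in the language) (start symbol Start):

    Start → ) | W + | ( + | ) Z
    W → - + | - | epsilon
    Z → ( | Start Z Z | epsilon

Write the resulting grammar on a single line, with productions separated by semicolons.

The nullable symbols are {W, Z}.
ε ∉ L(G), so no ε-production is kept.
Add the nullable-subset variants: Start → W + gives W + | +. Z → Start Z Z gives Start Z Z | Start Z | Start.

Start → ) | W + | + | ( + | ) Z; W → - + | -; Z → ( | Start Z Z | Start Z | Start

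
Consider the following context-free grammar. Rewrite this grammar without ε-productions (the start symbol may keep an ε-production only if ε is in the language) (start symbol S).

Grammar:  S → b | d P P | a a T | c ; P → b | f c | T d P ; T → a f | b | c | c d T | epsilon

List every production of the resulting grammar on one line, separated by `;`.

S → b | d P P | a a T | a a | c; P → b | f c | T d P | d P; T → a f | b | c | c d T | c d

Nullable nonterminals: {T}.
ε ∉ L(G), so no ε-production is kept.
Add the nullable-subset variants: S → a a T gives a a T | a a. P → T d P gives T d P | d P. T → c d T gives c d T | c d.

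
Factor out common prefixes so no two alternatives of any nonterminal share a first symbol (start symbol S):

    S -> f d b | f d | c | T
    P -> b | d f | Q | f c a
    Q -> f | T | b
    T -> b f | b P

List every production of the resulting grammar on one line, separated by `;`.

S -> c | T | f d S'; P -> b | d f | Q | f c a; Q -> f | T | b; T -> b T'; S' -> b | ε; T' -> f | P

S has alternatives sharing prefix 'f d': factor to S → f d S' with S' → b | ε.
T has alternatives sharing prefix 'b': factor to T → b T' with T' → f | P.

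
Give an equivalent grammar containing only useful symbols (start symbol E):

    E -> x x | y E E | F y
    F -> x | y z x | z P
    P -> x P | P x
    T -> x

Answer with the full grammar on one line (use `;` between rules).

E -> x x | y E E | F y; F -> x | y z x

Generating nonterminals: {E, F, T}.
Reachable from E after that: {E, F}.
Removed useless symbols: {P, T} and every production mentioning them.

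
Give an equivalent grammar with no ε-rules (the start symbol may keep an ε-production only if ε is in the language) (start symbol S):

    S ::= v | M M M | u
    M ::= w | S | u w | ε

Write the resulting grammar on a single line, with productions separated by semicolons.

S ::= v | M M M | M M | M | u | ε; M ::= w | S | u w

Nullable set = {M, S}.
ε ∈ L(G) since S is nullable, so keep S → ε.
For each production, add variants omitting each subset of nullable occurrences: S → M M M gives M M M | M M | M.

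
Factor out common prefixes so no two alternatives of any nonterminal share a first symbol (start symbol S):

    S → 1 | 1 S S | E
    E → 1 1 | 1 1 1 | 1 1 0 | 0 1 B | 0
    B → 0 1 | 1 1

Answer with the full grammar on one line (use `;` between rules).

S → E | 1 S'; E → 1 1 E' | 0 E''; B → 0 1 | 1 1; S' → ε | S S; E' → ε | 1 | 0; E'' → 1 B | ε

S has alternatives sharing prefix '1': factor to S → 1 S' with S' → ε | S S.
E has alternatives sharing prefix '1 1': factor to E → 1 1 E' with E' → ε | 1 | 0.
E has alternatives sharing prefix '0': factor to E → 0 E'' with E'' → 1 B | ε.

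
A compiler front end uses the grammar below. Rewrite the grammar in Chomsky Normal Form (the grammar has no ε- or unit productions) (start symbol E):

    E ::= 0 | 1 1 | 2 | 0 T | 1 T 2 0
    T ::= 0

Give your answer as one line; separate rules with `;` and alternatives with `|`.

E ::= 0 | X1 X1 | 2 | X2 T | X1 Y1; T ::= 0; X1 ::= 1; X2 ::= 0; X3 ::= 2; Y1 ::= T Y2; Y2 ::= X3 X2

Introduce a nonterminal for each terminal appearing in a rule of length ≥ 2: X1 → 1, X2 → 0, X3 → 2.
Binarize each right-hand side of length ≥ 3 by chaining fresh nonterminals (Y1, Y2, …): affected rules were E → X1 T X3 X2.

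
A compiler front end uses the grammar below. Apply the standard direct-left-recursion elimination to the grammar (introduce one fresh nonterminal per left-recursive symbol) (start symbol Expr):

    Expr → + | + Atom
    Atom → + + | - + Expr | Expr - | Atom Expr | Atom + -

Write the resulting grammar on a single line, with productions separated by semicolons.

Expr → + | + Atom; Atom → + + Atom1 | - + Expr Atom1 | Expr - Atom1; Atom1 → Expr Atom1 | + - Atom1 | ε

Left recursion appears on Atom.
For Atom: α = {Expr, + -}, β = {+ +, - + Expr, Expr -}. Rewrite as Atom → β Atom1 and Atom1 → α Atom1 | ε.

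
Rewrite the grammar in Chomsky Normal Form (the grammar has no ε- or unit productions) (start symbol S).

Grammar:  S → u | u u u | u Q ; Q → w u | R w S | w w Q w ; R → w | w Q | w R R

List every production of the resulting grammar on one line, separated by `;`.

Introduce a nonterminal for each terminal appearing in a rule of length ≥ 2: X1 → u, X2 → w.
Binarize each right-hand side of length ≥ 3 by chaining fresh nonterminals (Y1, Y2, …): affected rules were S → X1 X1 X1; Q → R X2 S; Q → X2 X2 Q X2; R → X2 R R.

S → u | X1 Y1 | X1 Q; Q → X2 X1 | R Y2 | X2 Y3; R → w | X2 Q | X2 Y5; X1 → u; X2 → w; Y1 → X1 X1; Y2 → X2 S; Y3 → X2 Y4; Y4 → Q X2; Y5 → R R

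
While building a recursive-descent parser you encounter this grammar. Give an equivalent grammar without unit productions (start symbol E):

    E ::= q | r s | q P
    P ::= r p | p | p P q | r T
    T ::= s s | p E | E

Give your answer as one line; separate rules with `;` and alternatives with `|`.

Unit pairs: T ⇒* {E}.
For every A with A ⇒* B via unit rules, add B's non-unit alternatives to A; then delete every rule of the form X → Y.

E ::= q | r s | q P; P ::= r p | p | p P q | r T; T ::= q | r s | q P | s s | p E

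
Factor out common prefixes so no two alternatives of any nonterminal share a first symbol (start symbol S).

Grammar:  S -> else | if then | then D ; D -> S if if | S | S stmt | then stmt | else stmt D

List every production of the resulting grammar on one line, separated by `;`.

S -> else | if then | then D; D -> then stmt | else stmt D | S D'; D' -> if if | eps | stmt

D has alternatives sharing prefix 'S': factor to D → S D' with D' → if if | ε | stmt.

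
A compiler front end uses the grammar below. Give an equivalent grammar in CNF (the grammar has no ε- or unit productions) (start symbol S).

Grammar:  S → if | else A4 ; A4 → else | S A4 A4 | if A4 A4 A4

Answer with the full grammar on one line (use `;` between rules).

Introduce a nonterminal for each terminal appearing in a rule of length ≥ 2: X1 → else, X2 → if.
Binarize each right-hand side of length ≥ 3 by chaining fresh nonterminals (Y1, Y2, …): affected rules were A4 → S A4 A4; A4 → X2 A4 A4 A4.

S → if | X1 A4; A4 → else | S Y1 | X2 Y2; X1 → else; X2 → if; Y1 → A4 A4; Y2 → A4 Y3; Y3 → A4 A4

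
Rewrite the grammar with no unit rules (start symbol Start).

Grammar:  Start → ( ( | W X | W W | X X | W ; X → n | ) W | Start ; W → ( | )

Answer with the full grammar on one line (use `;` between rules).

Start → ( ( | W X | W W | X X | ( | ); X → ( ( | W X | W W | X X | n | ) W | ( | ); W → ( | )

Unit pairs: Start ⇒* {W}; X ⇒* {Start, W}.
For each unit pair (A, B), copy every non-unit production of B to A, then drop all unit productions.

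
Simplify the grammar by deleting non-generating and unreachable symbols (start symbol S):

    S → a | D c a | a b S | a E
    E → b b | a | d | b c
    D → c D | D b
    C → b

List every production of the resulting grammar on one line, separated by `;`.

S → a | a b S | a E; E → b b | a | d | b c

Generating nonterminals: {C, E, S}.
Reachable from S after that: {E, S}.
Removed useless symbols: {C, D} and every production mentioning them.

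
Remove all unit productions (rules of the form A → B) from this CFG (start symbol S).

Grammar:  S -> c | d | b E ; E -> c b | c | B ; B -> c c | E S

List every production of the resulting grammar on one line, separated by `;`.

Unit pairs: E ⇒* {B}.
For every A with A ⇒* B via unit rules, add B's non-unit alternatives to A; then delete every rule of the form X → Y.

S -> c | d | b E; E -> c c | E S | c b | c; B -> c c | E S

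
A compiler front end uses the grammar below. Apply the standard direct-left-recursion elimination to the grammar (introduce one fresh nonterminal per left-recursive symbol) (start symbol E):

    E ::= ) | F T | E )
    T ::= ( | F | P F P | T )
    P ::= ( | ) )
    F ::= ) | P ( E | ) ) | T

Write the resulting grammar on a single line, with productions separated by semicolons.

E ::= ) E' | F T E'; T ::= ( T' | F T' | P F P T'; P ::= ( | ) ); F ::= ) | P ( E | ) ) | T; E' ::= ) E' | ε; T' ::= ) T' | ε

E, T are directly left-recursive.
For E: α = {)}, β = {), F T}. Rewrite as E → β E' and E' → α E' | ε.
For T: α = {)}, β = {(, F, P F P}. Rewrite as T → β T' and T' → α T' | ε.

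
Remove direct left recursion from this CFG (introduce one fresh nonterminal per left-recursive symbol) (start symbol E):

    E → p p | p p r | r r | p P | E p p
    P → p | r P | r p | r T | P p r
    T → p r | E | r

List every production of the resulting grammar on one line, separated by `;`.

E → p p E' | p p r E' | r r E' | p P E'; P → p P' | r P P' | r p P' | r T P'; T → p r | E | r; E' → p p E' | epsilon; P' → p r P' | epsilon

Left recursion appears on E, P.
For E: α = {p p}, β = {p p, p p r, r r, p P}. Rewrite as E → β E' and E' → α E' | ε.
For P: α = {p r}, β = {p, r P, r p, r T}. Rewrite as P → β P' and P' → α P' | ε.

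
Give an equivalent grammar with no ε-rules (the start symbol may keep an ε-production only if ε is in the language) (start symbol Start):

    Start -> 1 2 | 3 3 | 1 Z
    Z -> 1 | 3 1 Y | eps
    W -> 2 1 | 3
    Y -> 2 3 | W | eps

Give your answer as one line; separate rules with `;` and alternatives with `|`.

Nullable nonterminals: {Y, Z}.
ε ∉ L(G), so no ε-production is kept.
Expand every rule over subsets of its nullable positions: Start → 1 Z gives 1 Z | 1. Z → 3 1 Y gives 3 1 Y | 3 1.

Start -> 1 2 | 3 3 | 1 Z | 1; Z -> 1 | 3 1 Y | 3 1; W -> 2 1 | 3; Y -> 2 3 | W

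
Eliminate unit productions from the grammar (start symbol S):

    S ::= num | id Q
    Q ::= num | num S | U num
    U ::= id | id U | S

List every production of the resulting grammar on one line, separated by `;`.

S ::= num | id Q; Q ::= num | num S | U num; U ::= id | id U | num | id Q

Unit pairs: U ⇒* {S}.
For each unit pair (A, B), copy every non-unit production of B to A, then drop all unit productions.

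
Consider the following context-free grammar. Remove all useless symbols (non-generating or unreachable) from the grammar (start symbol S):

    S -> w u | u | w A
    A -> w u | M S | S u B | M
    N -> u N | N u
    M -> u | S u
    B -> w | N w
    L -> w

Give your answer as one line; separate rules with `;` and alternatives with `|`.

S -> w u | u | w A; A -> w u | M S | S u B | M; M -> u | S u; B -> w

Generating nonterminals: {A, B, L, M, S}.
Reachable from S after that: {A, B, M, S}.
Removed useless symbols: {L, N} and every production mentioning them.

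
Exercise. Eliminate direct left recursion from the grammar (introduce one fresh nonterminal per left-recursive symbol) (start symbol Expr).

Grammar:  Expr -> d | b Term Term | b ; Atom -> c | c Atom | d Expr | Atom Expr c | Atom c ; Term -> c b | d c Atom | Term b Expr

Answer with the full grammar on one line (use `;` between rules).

Expr -> d | b Term Term | b; Atom -> c Atom1 | c Atom Atom1 | d Expr Atom1; Term -> c b Term1 | d c Atom Term1; Atom1 -> Expr c Atom1 | c Atom1 | eps; Term1 -> b Expr Term1 | eps

Atom, Term are directly left-recursive.
For Atom: α = {Expr c, c}, β = {c, c Atom, d Expr}. Rewrite as Atom → β Atom1 and Atom1 → α Atom1 | ε.
For Term: α = {b Expr}, β = {c b, d c Atom}. Rewrite as Term → β Term1 and Term1 → α Term1 | ε.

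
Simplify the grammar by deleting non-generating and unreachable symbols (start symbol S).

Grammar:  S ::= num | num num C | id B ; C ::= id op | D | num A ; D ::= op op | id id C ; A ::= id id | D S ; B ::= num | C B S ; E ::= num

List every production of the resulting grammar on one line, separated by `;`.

Generating nonterminals: {A, B, C, D, E, S}.
Reachable from S after that: {A, B, C, D, S}.
Removed useless symbols: {E} and every production mentioning them.

S ::= num | num num C | id B; C ::= id op | D | num A; D ::= op op | id id C; A ::= id id | D S; B ::= num | C B S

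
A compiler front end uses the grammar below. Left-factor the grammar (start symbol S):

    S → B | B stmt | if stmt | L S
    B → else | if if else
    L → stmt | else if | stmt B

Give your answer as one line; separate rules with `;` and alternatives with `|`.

S has alternatives sharing prefix 'B': factor to S → B S' with S' → ε | stmt.
L has alternatives sharing prefix 'stmt': factor to L → stmt L' with L' → ε | B.

S → if stmt | L S | B S'; B → else | if if else; L → else if | stmt L'; S' → ε | stmt; L' → ε | B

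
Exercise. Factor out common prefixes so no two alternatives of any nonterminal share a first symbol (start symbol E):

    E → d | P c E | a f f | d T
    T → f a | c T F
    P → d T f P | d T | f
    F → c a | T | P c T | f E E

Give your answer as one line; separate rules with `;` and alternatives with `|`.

E has alternatives sharing prefix 'd': factor to E → d E' with E' → ε | T.
P has alternatives sharing prefix 'd T': factor to P → d T P' with P' → f P | ε.

E → P c E | a f f | d E'; T → f a | c T F; P → f | d T P'; F → c a | T | P c T | f E E; E' → ε | T; P' → f P | ε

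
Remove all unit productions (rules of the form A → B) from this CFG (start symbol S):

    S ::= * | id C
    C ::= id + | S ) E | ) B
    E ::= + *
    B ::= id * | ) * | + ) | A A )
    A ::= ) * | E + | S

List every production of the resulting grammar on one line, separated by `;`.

Unit pairs: A ⇒* {S}.
Replace each nonterminal's rules with the union of the non-unit rules of every nonterminal it unit-derives.

S ::= * | id C; C ::= id + | S ) E | ) B; E ::= + *; B ::= id * | ) * | + ) | A A ); A ::= * | id C | ) * | E +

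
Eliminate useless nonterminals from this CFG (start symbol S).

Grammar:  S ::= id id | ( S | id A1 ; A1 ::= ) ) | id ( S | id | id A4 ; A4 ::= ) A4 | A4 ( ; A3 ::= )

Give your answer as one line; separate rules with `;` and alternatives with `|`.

Generating nonterminals: {A1, A3, S}.
Reachable from S after that: {A1, S}.
Removed useless symbols: {A3, A4} and every production mentioning them.

S ::= id id | ( S | id A1; A1 ::= ) ) | id ( S | id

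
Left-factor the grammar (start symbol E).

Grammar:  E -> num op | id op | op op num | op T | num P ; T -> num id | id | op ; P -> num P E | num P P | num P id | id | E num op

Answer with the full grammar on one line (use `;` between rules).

E -> id op | num E' | op E''; T -> num id | id | op; P -> id | E num op | num P P'; E' -> op | P; E'' -> op num | T; P' -> E | P | id

E has alternatives sharing prefix 'num': factor to E → num E' with E' → op | P.
E has alternatives sharing prefix 'op': factor to E → op E'' with E'' → op num | T.
P has alternatives sharing prefix 'num P': factor to P → num P P' with P' → E | P | id.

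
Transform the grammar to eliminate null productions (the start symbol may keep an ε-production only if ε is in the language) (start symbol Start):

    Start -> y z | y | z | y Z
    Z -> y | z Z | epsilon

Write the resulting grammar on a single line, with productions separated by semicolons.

The nullable symbols are {Z}.
ε ∉ L(G), so no ε-production is kept.
For each production, add variants omitting each subset of nullable occurrences: Z → z Z gives z Z | z.

Start -> y z | y | z | y Z; Z -> y | z Z | z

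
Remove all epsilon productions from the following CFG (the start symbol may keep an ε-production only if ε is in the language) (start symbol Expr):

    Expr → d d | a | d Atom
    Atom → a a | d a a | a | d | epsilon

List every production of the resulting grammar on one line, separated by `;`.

Nullable nonterminals: {Atom}.
ε ∉ L(G), so no ε-production is kept.
For each production, add variants omitting each subset of nullable occurrences: Expr → d Atom gives d Atom | d.

Expr → d d | a | d Atom | d; Atom → a a | d a a | a | d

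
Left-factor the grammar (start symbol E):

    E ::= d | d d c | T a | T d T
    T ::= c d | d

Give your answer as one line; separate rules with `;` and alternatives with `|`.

E has alternatives sharing prefix 'd': factor to E → d E' with E' → ε | d c.
E has alternatives sharing prefix 'T': factor to E → T E'' with E'' → a | d T.

E ::= d E' | T E''; T ::= c d | d; E' ::= ε | d c; E'' ::= a | d T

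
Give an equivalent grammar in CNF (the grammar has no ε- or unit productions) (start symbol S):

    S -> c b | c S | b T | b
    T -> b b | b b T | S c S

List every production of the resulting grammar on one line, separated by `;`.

S -> X1 X2 | X1 S | X2 T | b; T -> X2 X2 | X2 Y1 | S Y2; X1 -> c; X2 -> b; Y1 -> X2 T; Y2 -> X1 S

Introduce a nonterminal for each terminal appearing in a rule of length ≥ 2: X1 → c, X2 → b.
Binarize each right-hand side of length ≥ 3 by chaining fresh nonterminals (Y1, Y2, …): affected rules were T → X2 X2 T; T → S X1 S.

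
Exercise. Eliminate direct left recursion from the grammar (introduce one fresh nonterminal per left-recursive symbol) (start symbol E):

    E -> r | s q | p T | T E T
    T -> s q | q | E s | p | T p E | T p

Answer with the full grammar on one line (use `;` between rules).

E -> r | s q | p T | T E T; T -> s q T' | q T' | E s T' | p T'; T' -> p E T' | p T' | ε

Directly left-recursive nonterminal: T.
For T: α = {p E, p}, β = {s q, q, E s, p}. Rewrite as T → β T' and T' → α T' | ε.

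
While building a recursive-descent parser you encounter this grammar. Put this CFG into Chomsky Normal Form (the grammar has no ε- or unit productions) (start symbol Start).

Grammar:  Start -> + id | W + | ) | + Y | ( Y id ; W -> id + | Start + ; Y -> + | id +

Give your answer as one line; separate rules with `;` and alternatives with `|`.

Start -> X1 X2 | W X1 | ) | X1 Y | X3 Y1; W -> X2 X1 | Start X1; Y -> + | X2 X1; X1 -> +; X2 -> id; X3 -> (; Y1 -> Y X2

Introduce a nonterminal for each terminal appearing in a rule of length ≥ 2: X1 → +, X2 → id, X3 → (.
Binarize each right-hand side of length ≥ 3 by chaining fresh nonterminals (Y1, Y2, …): affected rules were Start → X3 Y X2.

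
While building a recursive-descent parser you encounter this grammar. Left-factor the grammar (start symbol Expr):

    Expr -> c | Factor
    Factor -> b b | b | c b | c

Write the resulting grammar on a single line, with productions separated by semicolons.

Factor has alternatives sharing prefix 'b': factor to Factor → b Factor1 with Factor1 → b | ε.
Factor has alternatives sharing prefix 'c': factor to Factor → c Factor2 with Factor2 → b | ε.

Expr -> c | Factor; Factor -> b Factor1 | c Factor2; Factor1 -> b | ε; Factor2 -> b | ε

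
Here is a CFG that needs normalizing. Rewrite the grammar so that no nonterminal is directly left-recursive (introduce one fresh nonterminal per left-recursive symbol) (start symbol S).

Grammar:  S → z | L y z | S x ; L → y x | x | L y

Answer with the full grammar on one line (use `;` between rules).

S → z S' | L y z S'; L → y x L' | x L'; S' → x S' | ε; L' → y L' | ε

S, L are directly left-recursive.
For S: α = {x}, β = {z, L y z}. Rewrite as S → β S' and S' → α S' | ε.
For L: α = {y}, β = {y x, x}. Rewrite as L → β L' and L' → α L' | ε.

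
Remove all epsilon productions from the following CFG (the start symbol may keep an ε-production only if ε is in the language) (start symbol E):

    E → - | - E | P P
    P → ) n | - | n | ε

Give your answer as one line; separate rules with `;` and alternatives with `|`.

Nullable set = {E, P}.
ε ∈ L(G) since E is nullable, so keep E → ε.
Add the nullable-subset variants: E → P P gives P P | P.

E → - | - E | P P | P | ε; P → ) n | - | n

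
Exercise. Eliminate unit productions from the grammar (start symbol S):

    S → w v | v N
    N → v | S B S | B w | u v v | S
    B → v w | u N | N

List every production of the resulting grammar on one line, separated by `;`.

S → w v | v N; N → w v | v N | v | S B S | B w | u v v; B → v w | u N | w v | v N | v | S B S | B w | u v v

Unit pairs: B ⇒* {N, S}; N ⇒* {S}.
For every A with A ⇒* B via unit rules, add B's non-unit alternatives to A; then delete every rule of the form X → Y.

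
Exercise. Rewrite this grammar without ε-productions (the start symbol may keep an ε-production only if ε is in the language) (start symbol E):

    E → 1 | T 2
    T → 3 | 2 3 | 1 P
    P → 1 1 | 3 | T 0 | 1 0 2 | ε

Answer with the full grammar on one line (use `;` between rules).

Nullable nonterminals: {P}.
ε ∉ L(G), so no ε-production is kept.
For each production, add variants omitting each subset of nullable occurrences: T → 1 P gives 1 P | 1.

E → 1 | T 2; T → 3 | 2 3 | 1 P | 1; P → 1 1 | 3 | T 0 | 1 0 2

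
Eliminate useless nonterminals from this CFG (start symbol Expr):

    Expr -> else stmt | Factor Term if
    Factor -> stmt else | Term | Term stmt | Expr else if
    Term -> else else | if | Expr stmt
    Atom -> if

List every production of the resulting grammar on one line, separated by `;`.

Expr -> else stmt | Factor Term if; Factor -> stmt else | Term | Term stmt | Expr else if; Term -> else else | if | Expr stmt

Generating nonterminals: {Atom, Expr, Factor, Term}.
Reachable from Expr after that: {Expr, Factor, Term}.
Removed useless symbols: {Atom} and every production mentioning them.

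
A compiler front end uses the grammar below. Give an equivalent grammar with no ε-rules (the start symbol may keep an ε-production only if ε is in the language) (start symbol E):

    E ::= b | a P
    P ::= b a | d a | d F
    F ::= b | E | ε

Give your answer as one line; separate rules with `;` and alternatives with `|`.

Nullable nonterminals: {F}.
ε ∉ L(G), so no ε-production is kept.
For each production, add variants omitting each subset of nullable occurrences: P → d F gives d F | d.

E ::= b | a P; P ::= b a | d a | d F | d; F ::= b | E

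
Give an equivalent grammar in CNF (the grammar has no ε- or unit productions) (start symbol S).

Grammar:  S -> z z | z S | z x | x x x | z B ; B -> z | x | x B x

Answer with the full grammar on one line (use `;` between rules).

Introduce a nonterminal for each terminal appearing in a rule of length ≥ 2: X1 → z, X2 → x.
Binarize each right-hand side of length ≥ 3 by chaining fresh nonterminals (Y1, Y2, …): affected rules were S → X2 X2 X2; B → X2 B X2.

S -> X1 X1 | X1 S | X1 X2 | X2 Y1 | X1 B; B -> z | x | X2 Y2; X1 -> z; X2 -> x; Y1 -> X2 X2; Y2 -> B X2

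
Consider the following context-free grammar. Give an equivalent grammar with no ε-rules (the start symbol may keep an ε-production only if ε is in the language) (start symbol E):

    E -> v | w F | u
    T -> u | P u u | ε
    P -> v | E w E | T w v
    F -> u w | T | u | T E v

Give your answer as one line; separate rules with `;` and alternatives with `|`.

E -> v | w F | w | u; T -> u | P u u; P -> v | E w E | T w v | w v; F -> u w | T | u | T E v | E v

Nullable set = {F, T}.
ε ∉ L(G), so no ε-production is kept.
Add the nullable-subset variants: E → w F gives w F | w. P → T w v gives T w v | w v. F → T E v gives T E v | E v.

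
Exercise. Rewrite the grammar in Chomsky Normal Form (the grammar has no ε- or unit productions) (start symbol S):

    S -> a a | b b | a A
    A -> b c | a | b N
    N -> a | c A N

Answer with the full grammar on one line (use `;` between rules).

Introduce a nonterminal for each terminal appearing in a rule of length ≥ 2: X1 → a, X2 → b, X3 → c.
Binarize each right-hand side of length ≥ 3 by chaining fresh nonterminals (Y1, Y2, …): affected rules were N → X3 A N.

S -> X1 X1 | X2 X2 | X1 A; A -> X2 X3 | a | X2 N; N -> a | X3 Y1; X1 -> a; X2 -> b; X3 -> c; Y1 -> A N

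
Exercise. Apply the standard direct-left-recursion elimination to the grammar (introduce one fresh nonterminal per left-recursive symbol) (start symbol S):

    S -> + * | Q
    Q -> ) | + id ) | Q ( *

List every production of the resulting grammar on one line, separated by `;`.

Q is directly left-recursive.
For Q: α = {( *}, β = {), + id )}. Rewrite as Q → β Q' and Q' → α Q' | ε.

S -> + * | Q; Q -> ) Q' | + id ) Q'; Q' -> ( * Q' | epsilon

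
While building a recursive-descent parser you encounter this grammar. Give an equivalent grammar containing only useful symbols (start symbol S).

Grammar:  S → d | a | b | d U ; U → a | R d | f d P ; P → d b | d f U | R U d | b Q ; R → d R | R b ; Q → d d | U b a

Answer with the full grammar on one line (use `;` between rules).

Generating nonterminals: {P, Q, S, U}.
Reachable from S after that: {P, Q, S, U}.
Removed useless symbols: {R} and every production mentioning them.

S → d | a | b | d U; U → a | f d P; P → d b | d f U | b Q; Q → d d | U b a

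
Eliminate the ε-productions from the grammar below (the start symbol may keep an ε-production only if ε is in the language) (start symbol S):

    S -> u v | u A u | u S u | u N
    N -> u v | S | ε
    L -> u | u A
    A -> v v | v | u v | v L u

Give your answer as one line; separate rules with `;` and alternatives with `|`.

Nullable nonterminals: {N}.
ε ∉ L(G), so no ε-production is kept.
For each production, add variants omitting each subset of nullable occurrences: S → u N gives u N | u.

S -> u v | u A u | u S u | u N | u; N -> u v | S; L -> u | u A; A -> v v | v | u v | v L u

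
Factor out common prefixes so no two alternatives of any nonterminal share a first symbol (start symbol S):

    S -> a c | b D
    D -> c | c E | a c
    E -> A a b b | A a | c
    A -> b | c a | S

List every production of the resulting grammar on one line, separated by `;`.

S -> a c | b D; D -> a c | c D'; E -> c | A a E'; A -> b | c a | S; D' -> ε | E; E' -> b b | ε

D has alternatives sharing prefix 'c': factor to D → c D' with D' → ε | E.
E has alternatives sharing prefix 'A a': factor to E → A a E' with E' → b b | ε.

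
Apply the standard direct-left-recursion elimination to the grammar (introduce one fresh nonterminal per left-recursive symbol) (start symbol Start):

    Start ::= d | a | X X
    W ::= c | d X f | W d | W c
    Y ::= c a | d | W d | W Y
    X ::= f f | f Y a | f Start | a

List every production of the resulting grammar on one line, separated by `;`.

Start ::= d | a | X X; W ::= c W1 | d X f W1; Y ::= c a | d | W d | W Y; X ::= f f | f Y a | f Start | a; W1 ::= d W1 | c W1 | ε

W is directly left-recursive.
For W: α = {d, c}, β = {c, d X f}. Rewrite as W → β W1 and W1 → α W1 | ε.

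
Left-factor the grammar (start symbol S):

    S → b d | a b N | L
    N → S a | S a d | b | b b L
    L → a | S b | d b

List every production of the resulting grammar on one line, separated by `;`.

N has alternatives sharing prefix 'S a': factor to N → S a N' with N' → ε | d.
N has alternatives sharing prefix 'b': factor to N → b N'' with N'' → ε | b L.

S → b d | a b N | L; N → S a N' | b N''; L → a | S b | d b; N' → ε | d; N'' → ε | b L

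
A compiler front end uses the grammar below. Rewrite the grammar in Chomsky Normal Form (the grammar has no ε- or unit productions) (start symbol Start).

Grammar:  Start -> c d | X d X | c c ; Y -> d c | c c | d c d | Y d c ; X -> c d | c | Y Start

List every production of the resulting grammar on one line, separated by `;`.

Introduce a nonterminal for each terminal appearing in a rule of length ≥ 2: X1 → c, X2 → d.
Binarize each right-hand side of length ≥ 3 by chaining fresh nonterminals (Y1, Y2, …): affected rules were Start → X X2 X; Y → X2 X1 X2; Y → Y X2 X1.

Start -> X1 X2 | X Y1 | X1 X1; Y -> X2 X1 | X1 X1 | X2 Y2 | Y Y3; X -> X1 X2 | c | Y Start; X1 -> c; X2 -> d; Y1 -> X2 X; Y2 -> X1 X2; Y3 -> X2 X1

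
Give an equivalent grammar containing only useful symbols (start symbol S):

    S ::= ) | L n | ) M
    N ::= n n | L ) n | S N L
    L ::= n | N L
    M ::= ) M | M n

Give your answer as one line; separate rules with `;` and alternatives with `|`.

Generating nonterminals: {L, N, S}.
Reachable from S after that: {L, N, S}.
Removed useless symbols: {M} and every production mentioning them.

S ::= ) | L n; N ::= n n | L ) n | S N L; L ::= n | N L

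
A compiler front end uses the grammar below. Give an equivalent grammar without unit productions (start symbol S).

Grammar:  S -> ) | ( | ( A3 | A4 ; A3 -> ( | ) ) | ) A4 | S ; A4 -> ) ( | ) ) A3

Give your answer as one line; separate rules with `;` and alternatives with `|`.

Unit pairs: A3 ⇒* {A4, S}; S ⇒* {A4}.
For each unit pair (A, B), copy every non-unit production of B to A, then drop all unit productions.

S -> ) ( | ) ) A3 | ) | ( | ( A3; A3 -> ) ( | ) ) A3 | ) | ( | ( A3 | ) ) | ) A4; A4 -> ) ( | ) ) A3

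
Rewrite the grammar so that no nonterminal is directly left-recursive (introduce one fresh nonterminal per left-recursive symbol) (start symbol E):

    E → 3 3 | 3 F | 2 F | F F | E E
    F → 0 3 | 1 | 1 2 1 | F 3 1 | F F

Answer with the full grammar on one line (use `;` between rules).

E, F are directly left-recursive.
For E: α = {E}, β = {3 3, 3 F, 2 F, F F}. Rewrite as E → β E' and E' → α E' | ε.
For F: α = {3 1, F}, β = {0 3, 1, 1 2 1}. Rewrite as F → β F' and F' → α F' | ε.

E → 3 3 E' | 3 F E' | 2 F E' | F F E'; F → 0 3 F' | 1 F' | 1 2 1 F'; E' → E E' | eps; F' → 3 1 F' | F F' | eps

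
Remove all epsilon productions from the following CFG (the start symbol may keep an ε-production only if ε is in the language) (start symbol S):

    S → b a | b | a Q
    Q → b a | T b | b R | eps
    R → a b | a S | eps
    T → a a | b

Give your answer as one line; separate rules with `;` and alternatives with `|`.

Nullable set = {Q, R}.
ε ∉ L(G), so no ε-production is kept.
Expand every rule over subsets of its nullable positions: S → a Q gives a Q | a. Q → b R gives b R | b.

S → b a | b | a Q | a; Q → b a | T b | b R | b; R → a b | a S; T → a a | b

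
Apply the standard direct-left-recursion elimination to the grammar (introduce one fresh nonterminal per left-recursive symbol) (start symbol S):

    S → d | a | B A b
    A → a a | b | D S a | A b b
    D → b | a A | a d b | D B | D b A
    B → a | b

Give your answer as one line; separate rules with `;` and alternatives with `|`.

Directly left-recursive nonterminals: A, D.
For A: α = {b b}, β = {a a, b, D S a}. Rewrite as A → β A' and A' → α A' | ε.
For D: α = {B, b A}, β = {b, a A, a d b}. Rewrite as D → β D' and D' → α D' | ε.

S → d | a | B A b; A → a a A' | b A' | D S a A'; D → b D' | a A D' | a d b D'; B → a | b; A' → b b A' | ε; D' → B D' | b A D' | ε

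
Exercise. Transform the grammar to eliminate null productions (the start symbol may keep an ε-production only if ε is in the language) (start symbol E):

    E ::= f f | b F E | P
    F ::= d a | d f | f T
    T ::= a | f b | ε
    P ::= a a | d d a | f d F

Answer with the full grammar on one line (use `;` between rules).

The nullable symbols are {T}.
ε ∉ L(G), so no ε-production is kept.
For each production, add variants omitting each subset of nullable occurrences: F → f T gives f T | f.

E ::= f f | b F E | P; F ::= d a | d f | f T | f; T ::= a | f b; P ::= a a | d d a | f d F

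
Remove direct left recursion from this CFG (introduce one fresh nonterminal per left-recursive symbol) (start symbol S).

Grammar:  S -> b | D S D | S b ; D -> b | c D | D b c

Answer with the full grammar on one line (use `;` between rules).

S -> b S' | D S D S'; D -> b D' | c D D'; S' -> b S' | ε; D' -> b c D' | ε

Left recursion appears on S, D.
For S: α = {b}, β = {b, D S D}. Rewrite as S → β S' and S' → α S' | ε.
For D: α = {b c}, β = {b, c D}. Rewrite as D → β D' and D' → α D' | ε.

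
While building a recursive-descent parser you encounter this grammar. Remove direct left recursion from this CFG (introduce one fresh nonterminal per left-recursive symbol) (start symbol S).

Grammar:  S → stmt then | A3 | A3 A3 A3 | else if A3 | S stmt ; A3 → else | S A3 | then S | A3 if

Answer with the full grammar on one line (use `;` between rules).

S → stmt then S' | A3 S' | A3 A3 A3 S' | else if A3 S'; A3 → else A3' | S A3 A3' | then S A3'; S' → stmt S' | ε; A3' → if A3' | ε

Directly left-recursive nonterminals: S, A3.
For S: α = {stmt}, β = {stmt then, A3, A3 A3 A3, else if A3}. Rewrite as S → β S' and S' → α S' | ε.
For A3: α = {if}, β = {else, S A3, then S}. Rewrite as A3 → β A3' and A3' → α A3' | ε.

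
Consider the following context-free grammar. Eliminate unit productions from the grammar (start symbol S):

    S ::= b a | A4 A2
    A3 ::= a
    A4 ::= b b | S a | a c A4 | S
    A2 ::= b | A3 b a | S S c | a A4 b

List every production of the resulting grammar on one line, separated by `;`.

Unit pairs: A4 ⇒* {S}.
Replace each nonterminal's rules with the union of the non-unit rules of every nonterminal it unit-derives.

S ::= b a | A4 A2; A3 ::= a; A4 ::= b b | S a | a c A4 | b a | A4 A2; A2 ::= b | A3 b a | S S c | a A4 b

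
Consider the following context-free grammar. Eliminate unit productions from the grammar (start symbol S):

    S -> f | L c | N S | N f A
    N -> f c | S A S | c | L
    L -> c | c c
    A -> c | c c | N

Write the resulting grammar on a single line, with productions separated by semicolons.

Unit pairs: A ⇒* {L, N}; N ⇒* {L}.
Replace each nonterminal's rules with the union of the non-unit rules of every nonterminal it unit-derives.

S -> f | L c | N S | N f A; N -> c | c c | f c | S A S; L -> c | c c; A -> c | c c | f c | S A S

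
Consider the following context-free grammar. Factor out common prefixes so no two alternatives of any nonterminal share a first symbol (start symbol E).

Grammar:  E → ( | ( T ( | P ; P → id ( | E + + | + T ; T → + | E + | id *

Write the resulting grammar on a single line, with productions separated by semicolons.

E → P | ( E'; P → id ( | E + + | + T; T → + | E + | id *; E' → ε | T (

E has alternatives sharing prefix '(': factor to E → ( E' with E' → ε | T (.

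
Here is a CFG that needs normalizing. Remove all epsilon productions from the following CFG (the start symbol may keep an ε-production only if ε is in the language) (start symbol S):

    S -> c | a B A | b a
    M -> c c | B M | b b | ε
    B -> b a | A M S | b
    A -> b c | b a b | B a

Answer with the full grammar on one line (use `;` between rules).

S -> c | a B A | b a; M -> c c | B M | B | b b; B -> b a | A M S | A S | b; A -> b c | b a b | B a

Nullable set = {M}.
ε ∉ L(G), so no ε-production is kept.
Add the nullable-subset variants: M → B M gives B M | B. B → A M S gives A M S | A S.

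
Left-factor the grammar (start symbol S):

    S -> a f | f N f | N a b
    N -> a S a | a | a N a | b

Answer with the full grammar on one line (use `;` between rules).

S -> a f | f N f | N a b; N -> b | a N'; N' -> S a | ε | N a

N has alternatives sharing prefix 'a': factor to N → a N' with N' → S a | ε | N a.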